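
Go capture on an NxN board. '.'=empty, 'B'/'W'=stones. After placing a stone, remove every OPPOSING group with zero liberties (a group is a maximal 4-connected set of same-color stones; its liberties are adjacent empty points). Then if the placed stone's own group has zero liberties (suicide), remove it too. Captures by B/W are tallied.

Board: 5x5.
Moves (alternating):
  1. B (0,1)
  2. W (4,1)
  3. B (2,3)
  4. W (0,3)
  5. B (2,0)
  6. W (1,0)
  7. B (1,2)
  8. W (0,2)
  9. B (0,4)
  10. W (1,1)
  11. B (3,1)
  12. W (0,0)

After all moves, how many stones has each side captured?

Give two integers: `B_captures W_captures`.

Answer: 0 1

Derivation:
Move 1: B@(0,1) -> caps B=0 W=0
Move 2: W@(4,1) -> caps B=0 W=0
Move 3: B@(2,3) -> caps B=0 W=0
Move 4: W@(0,3) -> caps B=0 W=0
Move 5: B@(2,0) -> caps B=0 W=0
Move 6: W@(1,0) -> caps B=0 W=0
Move 7: B@(1,2) -> caps B=0 W=0
Move 8: W@(0,2) -> caps B=0 W=0
Move 9: B@(0,4) -> caps B=0 W=0
Move 10: W@(1,1) -> caps B=0 W=0
Move 11: B@(3,1) -> caps B=0 W=0
Move 12: W@(0,0) -> caps B=0 W=1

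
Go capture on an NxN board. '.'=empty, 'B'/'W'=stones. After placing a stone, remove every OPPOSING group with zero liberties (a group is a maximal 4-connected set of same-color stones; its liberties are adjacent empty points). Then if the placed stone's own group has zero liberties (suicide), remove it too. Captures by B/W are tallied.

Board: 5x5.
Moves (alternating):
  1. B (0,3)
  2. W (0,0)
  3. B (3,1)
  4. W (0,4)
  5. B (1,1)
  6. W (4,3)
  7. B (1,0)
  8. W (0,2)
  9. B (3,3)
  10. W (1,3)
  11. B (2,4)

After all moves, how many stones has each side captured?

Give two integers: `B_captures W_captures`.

Answer: 0 1

Derivation:
Move 1: B@(0,3) -> caps B=0 W=0
Move 2: W@(0,0) -> caps B=0 W=0
Move 3: B@(3,1) -> caps B=0 W=0
Move 4: W@(0,4) -> caps B=0 W=0
Move 5: B@(1,1) -> caps B=0 W=0
Move 6: W@(4,3) -> caps B=0 W=0
Move 7: B@(1,0) -> caps B=0 W=0
Move 8: W@(0,2) -> caps B=0 W=0
Move 9: B@(3,3) -> caps B=0 W=0
Move 10: W@(1,3) -> caps B=0 W=1
Move 11: B@(2,4) -> caps B=0 W=1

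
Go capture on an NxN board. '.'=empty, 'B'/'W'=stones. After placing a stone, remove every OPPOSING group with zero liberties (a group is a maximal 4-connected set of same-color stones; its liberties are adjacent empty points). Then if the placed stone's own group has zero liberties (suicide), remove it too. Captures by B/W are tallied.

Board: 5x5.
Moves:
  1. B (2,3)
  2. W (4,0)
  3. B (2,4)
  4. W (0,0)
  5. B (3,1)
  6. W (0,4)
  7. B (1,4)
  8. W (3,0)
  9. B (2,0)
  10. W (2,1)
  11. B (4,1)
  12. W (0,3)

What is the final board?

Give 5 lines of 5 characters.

Answer: W..WW
....B
BW.BB
.B...
.B...

Derivation:
Move 1: B@(2,3) -> caps B=0 W=0
Move 2: W@(4,0) -> caps B=0 W=0
Move 3: B@(2,4) -> caps B=0 W=0
Move 4: W@(0,0) -> caps B=0 W=0
Move 5: B@(3,1) -> caps B=0 W=0
Move 6: W@(0,4) -> caps B=0 W=0
Move 7: B@(1,4) -> caps B=0 W=0
Move 8: W@(3,0) -> caps B=0 W=0
Move 9: B@(2,0) -> caps B=0 W=0
Move 10: W@(2,1) -> caps B=0 W=0
Move 11: B@(4,1) -> caps B=2 W=0
Move 12: W@(0,3) -> caps B=2 W=0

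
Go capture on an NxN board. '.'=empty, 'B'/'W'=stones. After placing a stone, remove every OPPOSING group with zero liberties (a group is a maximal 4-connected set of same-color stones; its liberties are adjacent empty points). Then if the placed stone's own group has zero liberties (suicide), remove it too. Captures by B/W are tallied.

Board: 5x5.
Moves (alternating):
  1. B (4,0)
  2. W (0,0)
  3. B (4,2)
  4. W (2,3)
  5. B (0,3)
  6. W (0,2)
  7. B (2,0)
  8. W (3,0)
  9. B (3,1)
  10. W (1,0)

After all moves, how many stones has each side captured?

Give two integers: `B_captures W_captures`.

Answer: 1 0

Derivation:
Move 1: B@(4,0) -> caps B=0 W=0
Move 2: W@(0,0) -> caps B=0 W=0
Move 3: B@(4,2) -> caps B=0 W=0
Move 4: W@(2,3) -> caps B=0 W=0
Move 5: B@(0,3) -> caps B=0 W=0
Move 6: W@(0,2) -> caps B=0 W=0
Move 7: B@(2,0) -> caps B=0 W=0
Move 8: W@(3,0) -> caps B=0 W=0
Move 9: B@(3,1) -> caps B=1 W=0
Move 10: W@(1,0) -> caps B=1 W=0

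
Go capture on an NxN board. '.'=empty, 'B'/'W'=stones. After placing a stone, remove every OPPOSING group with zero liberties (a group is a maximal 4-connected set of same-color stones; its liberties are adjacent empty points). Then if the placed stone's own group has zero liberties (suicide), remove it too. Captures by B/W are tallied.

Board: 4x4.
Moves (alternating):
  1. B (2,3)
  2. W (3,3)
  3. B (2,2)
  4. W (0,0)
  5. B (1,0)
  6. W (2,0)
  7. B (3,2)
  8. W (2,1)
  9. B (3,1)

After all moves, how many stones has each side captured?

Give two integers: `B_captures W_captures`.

Move 1: B@(2,3) -> caps B=0 W=0
Move 2: W@(3,3) -> caps B=0 W=0
Move 3: B@(2,2) -> caps B=0 W=0
Move 4: W@(0,0) -> caps B=0 W=0
Move 5: B@(1,0) -> caps B=0 W=0
Move 6: W@(2,0) -> caps B=0 W=0
Move 7: B@(3,2) -> caps B=1 W=0
Move 8: W@(2,1) -> caps B=1 W=0
Move 9: B@(3,1) -> caps B=1 W=0

Answer: 1 0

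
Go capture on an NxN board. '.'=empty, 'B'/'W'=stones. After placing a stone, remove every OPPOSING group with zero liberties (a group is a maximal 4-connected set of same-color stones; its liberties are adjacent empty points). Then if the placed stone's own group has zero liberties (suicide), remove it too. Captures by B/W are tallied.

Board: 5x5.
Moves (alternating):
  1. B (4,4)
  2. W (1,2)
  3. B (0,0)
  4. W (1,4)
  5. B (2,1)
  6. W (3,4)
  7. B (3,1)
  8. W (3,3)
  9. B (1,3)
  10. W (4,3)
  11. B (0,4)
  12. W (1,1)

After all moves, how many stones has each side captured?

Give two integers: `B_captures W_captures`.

Answer: 0 1

Derivation:
Move 1: B@(4,4) -> caps B=0 W=0
Move 2: W@(1,2) -> caps B=0 W=0
Move 3: B@(0,0) -> caps B=0 W=0
Move 4: W@(1,4) -> caps B=0 W=0
Move 5: B@(2,1) -> caps B=0 W=0
Move 6: W@(3,4) -> caps B=0 W=0
Move 7: B@(3,1) -> caps B=0 W=0
Move 8: W@(3,3) -> caps B=0 W=0
Move 9: B@(1,3) -> caps B=0 W=0
Move 10: W@(4,3) -> caps B=0 W=1
Move 11: B@(0,4) -> caps B=0 W=1
Move 12: W@(1,1) -> caps B=0 W=1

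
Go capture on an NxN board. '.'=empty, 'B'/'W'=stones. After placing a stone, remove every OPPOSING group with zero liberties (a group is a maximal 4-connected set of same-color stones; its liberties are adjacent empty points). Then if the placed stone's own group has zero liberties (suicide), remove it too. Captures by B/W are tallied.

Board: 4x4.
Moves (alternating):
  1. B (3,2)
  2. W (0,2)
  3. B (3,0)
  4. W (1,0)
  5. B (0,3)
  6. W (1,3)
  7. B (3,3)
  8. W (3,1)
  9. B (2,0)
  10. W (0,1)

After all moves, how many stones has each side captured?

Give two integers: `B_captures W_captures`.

Move 1: B@(3,2) -> caps B=0 W=0
Move 2: W@(0,2) -> caps B=0 W=0
Move 3: B@(3,0) -> caps B=0 W=0
Move 4: W@(1,0) -> caps B=0 W=0
Move 5: B@(0,3) -> caps B=0 W=0
Move 6: W@(1,3) -> caps B=0 W=1
Move 7: B@(3,3) -> caps B=0 W=1
Move 8: W@(3,1) -> caps B=0 W=1
Move 9: B@(2,0) -> caps B=0 W=1
Move 10: W@(0,1) -> caps B=0 W=1

Answer: 0 1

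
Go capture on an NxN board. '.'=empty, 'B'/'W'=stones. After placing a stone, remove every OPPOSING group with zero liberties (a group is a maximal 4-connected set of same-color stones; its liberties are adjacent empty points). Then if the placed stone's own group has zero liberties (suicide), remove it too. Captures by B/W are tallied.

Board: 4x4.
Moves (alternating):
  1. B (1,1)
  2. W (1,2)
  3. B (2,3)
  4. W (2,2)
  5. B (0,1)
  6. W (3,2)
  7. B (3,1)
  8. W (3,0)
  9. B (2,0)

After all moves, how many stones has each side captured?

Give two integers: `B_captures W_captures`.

Move 1: B@(1,1) -> caps B=0 W=0
Move 2: W@(1,2) -> caps B=0 W=0
Move 3: B@(2,3) -> caps B=0 W=0
Move 4: W@(2,2) -> caps B=0 W=0
Move 5: B@(0,1) -> caps B=0 W=0
Move 6: W@(3,2) -> caps B=0 W=0
Move 7: B@(3,1) -> caps B=0 W=0
Move 8: W@(3,0) -> caps B=0 W=0
Move 9: B@(2,0) -> caps B=1 W=0

Answer: 1 0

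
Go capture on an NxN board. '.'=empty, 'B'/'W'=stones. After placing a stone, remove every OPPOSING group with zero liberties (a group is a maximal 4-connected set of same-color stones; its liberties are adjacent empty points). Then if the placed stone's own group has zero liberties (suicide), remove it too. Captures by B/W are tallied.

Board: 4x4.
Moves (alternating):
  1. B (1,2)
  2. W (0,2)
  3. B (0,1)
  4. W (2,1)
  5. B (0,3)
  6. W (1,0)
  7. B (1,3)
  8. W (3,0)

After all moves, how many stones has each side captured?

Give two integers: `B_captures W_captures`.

Move 1: B@(1,2) -> caps B=0 W=0
Move 2: W@(0,2) -> caps B=0 W=0
Move 3: B@(0,1) -> caps B=0 W=0
Move 4: W@(2,1) -> caps B=0 W=0
Move 5: B@(0,3) -> caps B=1 W=0
Move 6: W@(1,0) -> caps B=1 W=0
Move 7: B@(1,3) -> caps B=1 W=0
Move 8: W@(3,0) -> caps B=1 W=0

Answer: 1 0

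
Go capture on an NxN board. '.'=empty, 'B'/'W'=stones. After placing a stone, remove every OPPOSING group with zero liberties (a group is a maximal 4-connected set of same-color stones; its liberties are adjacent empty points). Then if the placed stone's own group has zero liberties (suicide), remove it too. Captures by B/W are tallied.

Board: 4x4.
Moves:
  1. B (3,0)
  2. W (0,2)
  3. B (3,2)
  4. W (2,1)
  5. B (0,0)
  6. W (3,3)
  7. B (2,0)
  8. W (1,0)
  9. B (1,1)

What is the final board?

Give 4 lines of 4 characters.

Move 1: B@(3,0) -> caps B=0 W=0
Move 2: W@(0,2) -> caps B=0 W=0
Move 3: B@(3,2) -> caps B=0 W=0
Move 4: W@(2,1) -> caps B=0 W=0
Move 5: B@(0,0) -> caps B=0 W=0
Move 6: W@(3,3) -> caps B=0 W=0
Move 7: B@(2,0) -> caps B=0 W=0
Move 8: W@(1,0) -> caps B=0 W=0
Move 9: B@(1,1) -> caps B=1 W=0

Answer: B.W.
.B..
BW..
B.BW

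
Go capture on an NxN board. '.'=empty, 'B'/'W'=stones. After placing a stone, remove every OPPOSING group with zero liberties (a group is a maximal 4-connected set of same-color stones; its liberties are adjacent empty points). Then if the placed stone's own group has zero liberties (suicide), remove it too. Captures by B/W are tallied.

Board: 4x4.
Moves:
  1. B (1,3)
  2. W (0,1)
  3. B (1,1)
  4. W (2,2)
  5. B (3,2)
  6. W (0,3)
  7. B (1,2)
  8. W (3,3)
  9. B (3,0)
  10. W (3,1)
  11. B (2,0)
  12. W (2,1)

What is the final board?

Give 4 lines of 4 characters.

Answer: .W.W
.BBB
BWW.
BW.W

Derivation:
Move 1: B@(1,3) -> caps B=0 W=0
Move 2: W@(0,1) -> caps B=0 W=0
Move 3: B@(1,1) -> caps B=0 W=0
Move 4: W@(2,2) -> caps B=0 W=0
Move 5: B@(3,2) -> caps B=0 W=0
Move 6: W@(0,3) -> caps B=0 W=0
Move 7: B@(1,2) -> caps B=0 W=0
Move 8: W@(3,3) -> caps B=0 W=0
Move 9: B@(3,0) -> caps B=0 W=0
Move 10: W@(3,1) -> caps B=0 W=1
Move 11: B@(2,0) -> caps B=0 W=1
Move 12: W@(2,1) -> caps B=0 W=1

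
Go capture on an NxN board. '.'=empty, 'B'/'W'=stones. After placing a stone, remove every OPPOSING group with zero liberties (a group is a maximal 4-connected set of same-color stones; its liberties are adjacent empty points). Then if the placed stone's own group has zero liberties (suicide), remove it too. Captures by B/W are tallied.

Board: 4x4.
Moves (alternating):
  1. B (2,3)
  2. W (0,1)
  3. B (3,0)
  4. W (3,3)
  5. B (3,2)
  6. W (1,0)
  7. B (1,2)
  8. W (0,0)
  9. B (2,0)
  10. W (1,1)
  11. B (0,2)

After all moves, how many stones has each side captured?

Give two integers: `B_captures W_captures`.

Answer: 1 0

Derivation:
Move 1: B@(2,3) -> caps B=0 W=0
Move 2: W@(0,1) -> caps B=0 W=0
Move 3: B@(3,0) -> caps B=0 W=0
Move 4: W@(3,3) -> caps B=0 W=0
Move 5: B@(3,2) -> caps B=1 W=0
Move 6: W@(1,0) -> caps B=1 W=0
Move 7: B@(1,2) -> caps B=1 W=0
Move 8: W@(0,0) -> caps B=1 W=0
Move 9: B@(2,0) -> caps B=1 W=0
Move 10: W@(1,1) -> caps B=1 W=0
Move 11: B@(0,2) -> caps B=1 W=0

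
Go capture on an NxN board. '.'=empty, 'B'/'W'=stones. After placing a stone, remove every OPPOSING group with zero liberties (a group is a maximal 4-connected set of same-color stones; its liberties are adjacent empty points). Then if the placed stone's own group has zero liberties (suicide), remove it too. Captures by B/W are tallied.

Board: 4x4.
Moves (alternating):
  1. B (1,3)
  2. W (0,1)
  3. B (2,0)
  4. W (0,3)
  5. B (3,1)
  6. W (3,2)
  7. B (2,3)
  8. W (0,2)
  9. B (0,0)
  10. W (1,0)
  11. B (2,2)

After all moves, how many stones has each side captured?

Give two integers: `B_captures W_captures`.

Move 1: B@(1,3) -> caps B=0 W=0
Move 2: W@(0,1) -> caps B=0 W=0
Move 3: B@(2,0) -> caps B=0 W=0
Move 4: W@(0,3) -> caps B=0 W=0
Move 5: B@(3,1) -> caps B=0 W=0
Move 6: W@(3,2) -> caps B=0 W=0
Move 7: B@(2,3) -> caps B=0 W=0
Move 8: W@(0,2) -> caps B=0 W=0
Move 9: B@(0,0) -> caps B=0 W=0
Move 10: W@(1,0) -> caps B=0 W=1
Move 11: B@(2,2) -> caps B=0 W=1

Answer: 0 1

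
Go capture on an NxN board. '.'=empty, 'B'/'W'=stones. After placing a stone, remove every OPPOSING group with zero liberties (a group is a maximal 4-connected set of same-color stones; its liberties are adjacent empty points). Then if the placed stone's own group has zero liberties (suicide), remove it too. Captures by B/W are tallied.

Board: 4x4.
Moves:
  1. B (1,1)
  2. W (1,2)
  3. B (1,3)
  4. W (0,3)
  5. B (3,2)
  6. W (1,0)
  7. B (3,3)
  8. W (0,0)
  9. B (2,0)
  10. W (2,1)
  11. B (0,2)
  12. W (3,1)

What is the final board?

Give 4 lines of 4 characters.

Answer: W.B.
WBWB
BW..
.WBB

Derivation:
Move 1: B@(1,1) -> caps B=0 W=0
Move 2: W@(1,2) -> caps B=0 W=0
Move 3: B@(1,3) -> caps B=0 W=0
Move 4: W@(0,3) -> caps B=0 W=0
Move 5: B@(3,2) -> caps B=0 W=0
Move 6: W@(1,0) -> caps B=0 W=0
Move 7: B@(3,3) -> caps B=0 W=0
Move 8: W@(0,0) -> caps B=0 W=0
Move 9: B@(2,0) -> caps B=0 W=0
Move 10: W@(2,1) -> caps B=0 W=0
Move 11: B@(0,2) -> caps B=1 W=0
Move 12: W@(3,1) -> caps B=1 W=0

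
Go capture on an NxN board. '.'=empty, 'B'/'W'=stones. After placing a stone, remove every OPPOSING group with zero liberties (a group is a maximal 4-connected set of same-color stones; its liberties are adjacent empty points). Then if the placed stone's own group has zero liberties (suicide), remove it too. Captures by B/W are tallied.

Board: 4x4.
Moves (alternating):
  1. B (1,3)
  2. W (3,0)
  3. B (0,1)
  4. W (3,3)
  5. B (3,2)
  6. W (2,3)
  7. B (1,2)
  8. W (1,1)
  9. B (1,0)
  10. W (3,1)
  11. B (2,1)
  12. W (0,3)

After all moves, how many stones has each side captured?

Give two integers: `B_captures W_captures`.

Answer: 1 0

Derivation:
Move 1: B@(1,3) -> caps B=0 W=0
Move 2: W@(3,0) -> caps B=0 W=0
Move 3: B@(0,1) -> caps B=0 W=0
Move 4: W@(3,3) -> caps B=0 W=0
Move 5: B@(3,2) -> caps B=0 W=0
Move 6: W@(2,3) -> caps B=0 W=0
Move 7: B@(1,2) -> caps B=0 W=0
Move 8: W@(1,1) -> caps B=0 W=0
Move 9: B@(1,0) -> caps B=0 W=0
Move 10: W@(3,1) -> caps B=0 W=0
Move 11: B@(2,1) -> caps B=1 W=0
Move 12: W@(0,3) -> caps B=1 W=0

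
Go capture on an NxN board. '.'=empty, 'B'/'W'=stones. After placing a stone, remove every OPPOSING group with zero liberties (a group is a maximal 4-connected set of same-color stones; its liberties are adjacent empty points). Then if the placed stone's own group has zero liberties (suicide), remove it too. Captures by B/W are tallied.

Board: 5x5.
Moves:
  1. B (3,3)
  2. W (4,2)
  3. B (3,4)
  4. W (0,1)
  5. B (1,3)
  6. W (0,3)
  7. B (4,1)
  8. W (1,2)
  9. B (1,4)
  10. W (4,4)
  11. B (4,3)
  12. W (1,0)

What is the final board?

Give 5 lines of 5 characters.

Answer: .W.W.
W.WBB
.....
...BB
.BWB.

Derivation:
Move 1: B@(3,3) -> caps B=0 W=0
Move 2: W@(4,2) -> caps B=0 W=0
Move 3: B@(3,4) -> caps B=0 W=0
Move 4: W@(0,1) -> caps B=0 W=0
Move 5: B@(1,3) -> caps B=0 W=0
Move 6: W@(0,3) -> caps B=0 W=0
Move 7: B@(4,1) -> caps B=0 W=0
Move 8: W@(1,2) -> caps B=0 W=0
Move 9: B@(1,4) -> caps B=0 W=0
Move 10: W@(4,4) -> caps B=0 W=0
Move 11: B@(4,3) -> caps B=1 W=0
Move 12: W@(1,0) -> caps B=1 W=0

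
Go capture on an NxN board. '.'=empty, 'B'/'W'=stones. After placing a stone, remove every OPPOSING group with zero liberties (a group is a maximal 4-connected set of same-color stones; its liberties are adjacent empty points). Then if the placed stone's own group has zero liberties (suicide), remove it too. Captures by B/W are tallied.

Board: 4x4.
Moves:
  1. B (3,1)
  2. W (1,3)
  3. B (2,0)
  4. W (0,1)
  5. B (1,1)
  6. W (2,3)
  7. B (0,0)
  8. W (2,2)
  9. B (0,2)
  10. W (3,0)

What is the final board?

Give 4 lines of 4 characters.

Move 1: B@(3,1) -> caps B=0 W=0
Move 2: W@(1,3) -> caps B=0 W=0
Move 3: B@(2,0) -> caps B=0 W=0
Move 4: W@(0,1) -> caps B=0 W=0
Move 5: B@(1,1) -> caps B=0 W=0
Move 6: W@(2,3) -> caps B=0 W=0
Move 7: B@(0,0) -> caps B=0 W=0
Move 8: W@(2,2) -> caps B=0 W=0
Move 9: B@(0,2) -> caps B=1 W=0
Move 10: W@(3,0) -> caps B=1 W=0

Answer: B.B.
.B.W
B.WW
.B..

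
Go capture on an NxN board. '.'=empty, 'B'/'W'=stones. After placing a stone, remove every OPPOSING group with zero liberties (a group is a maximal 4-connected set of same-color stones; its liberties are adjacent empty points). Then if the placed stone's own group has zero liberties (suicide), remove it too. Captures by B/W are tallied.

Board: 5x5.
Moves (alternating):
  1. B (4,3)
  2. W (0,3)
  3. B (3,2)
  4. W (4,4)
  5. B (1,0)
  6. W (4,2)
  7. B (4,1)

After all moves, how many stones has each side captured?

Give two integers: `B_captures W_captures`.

Move 1: B@(4,3) -> caps B=0 W=0
Move 2: W@(0,3) -> caps B=0 W=0
Move 3: B@(3,2) -> caps B=0 W=0
Move 4: W@(4,4) -> caps B=0 W=0
Move 5: B@(1,0) -> caps B=0 W=0
Move 6: W@(4,2) -> caps B=0 W=0
Move 7: B@(4,1) -> caps B=1 W=0

Answer: 1 0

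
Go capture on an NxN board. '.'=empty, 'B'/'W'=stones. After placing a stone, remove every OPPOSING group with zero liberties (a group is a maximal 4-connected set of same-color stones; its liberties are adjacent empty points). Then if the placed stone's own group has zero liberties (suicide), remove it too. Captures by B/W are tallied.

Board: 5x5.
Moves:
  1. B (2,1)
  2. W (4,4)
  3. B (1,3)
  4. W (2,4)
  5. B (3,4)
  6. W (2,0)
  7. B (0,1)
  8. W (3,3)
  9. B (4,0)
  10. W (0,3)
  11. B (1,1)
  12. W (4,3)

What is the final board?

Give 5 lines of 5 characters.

Move 1: B@(2,1) -> caps B=0 W=0
Move 2: W@(4,4) -> caps B=0 W=0
Move 3: B@(1,3) -> caps B=0 W=0
Move 4: W@(2,4) -> caps B=0 W=0
Move 5: B@(3,4) -> caps B=0 W=0
Move 6: W@(2,0) -> caps B=0 W=0
Move 7: B@(0,1) -> caps B=0 W=0
Move 8: W@(3,3) -> caps B=0 W=1
Move 9: B@(4,0) -> caps B=0 W=1
Move 10: W@(0,3) -> caps B=0 W=1
Move 11: B@(1,1) -> caps B=0 W=1
Move 12: W@(4,3) -> caps B=0 W=1

Answer: .B.W.
.B.B.
WB..W
...W.
B..WW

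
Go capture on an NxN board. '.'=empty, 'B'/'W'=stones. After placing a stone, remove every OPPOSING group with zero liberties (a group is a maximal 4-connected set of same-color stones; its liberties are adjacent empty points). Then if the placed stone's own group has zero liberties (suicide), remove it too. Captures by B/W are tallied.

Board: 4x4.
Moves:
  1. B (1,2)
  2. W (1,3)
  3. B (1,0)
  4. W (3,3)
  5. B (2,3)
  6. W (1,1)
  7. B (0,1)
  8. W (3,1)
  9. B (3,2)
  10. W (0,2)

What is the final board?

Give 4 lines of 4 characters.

Answer: .BW.
BWBW
...B
.WB.

Derivation:
Move 1: B@(1,2) -> caps B=0 W=0
Move 2: W@(1,3) -> caps B=0 W=0
Move 3: B@(1,0) -> caps B=0 W=0
Move 4: W@(3,3) -> caps B=0 W=0
Move 5: B@(2,3) -> caps B=0 W=0
Move 6: W@(1,1) -> caps B=0 W=0
Move 7: B@(0,1) -> caps B=0 W=0
Move 8: W@(3,1) -> caps B=0 W=0
Move 9: B@(3,2) -> caps B=1 W=0
Move 10: W@(0,2) -> caps B=1 W=0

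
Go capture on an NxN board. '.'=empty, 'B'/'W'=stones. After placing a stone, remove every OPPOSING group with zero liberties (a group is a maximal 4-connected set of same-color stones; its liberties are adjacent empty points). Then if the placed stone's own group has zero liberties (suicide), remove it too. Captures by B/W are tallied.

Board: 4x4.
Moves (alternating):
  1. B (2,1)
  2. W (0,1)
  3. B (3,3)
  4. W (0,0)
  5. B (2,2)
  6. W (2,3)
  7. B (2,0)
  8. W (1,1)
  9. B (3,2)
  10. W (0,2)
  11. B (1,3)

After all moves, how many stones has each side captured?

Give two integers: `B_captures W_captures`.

Answer: 1 0

Derivation:
Move 1: B@(2,1) -> caps B=0 W=0
Move 2: W@(0,1) -> caps B=0 W=0
Move 3: B@(3,3) -> caps B=0 W=0
Move 4: W@(0,0) -> caps B=0 W=0
Move 5: B@(2,2) -> caps B=0 W=0
Move 6: W@(2,3) -> caps B=0 W=0
Move 7: B@(2,0) -> caps B=0 W=0
Move 8: W@(1,1) -> caps B=0 W=0
Move 9: B@(3,2) -> caps B=0 W=0
Move 10: W@(0,2) -> caps B=0 W=0
Move 11: B@(1,3) -> caps B=1 W=0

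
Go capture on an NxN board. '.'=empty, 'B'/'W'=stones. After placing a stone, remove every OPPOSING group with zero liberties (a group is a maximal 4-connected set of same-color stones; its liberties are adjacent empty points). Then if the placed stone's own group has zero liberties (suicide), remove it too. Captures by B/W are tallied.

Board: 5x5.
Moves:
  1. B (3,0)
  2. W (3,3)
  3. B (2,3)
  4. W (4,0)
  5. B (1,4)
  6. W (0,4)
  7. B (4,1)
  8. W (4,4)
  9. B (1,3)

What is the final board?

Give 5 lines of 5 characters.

Answer: ....W
...BB
...B.
B..W.
.B..W

Derivation:
Move 1: B@(3,0) -> caps B=0 W=0
Move 2: W@(3,3) -> caps B=0 W=0
Move 3: B@(2,3) -> caps B=0 W=0
Move 4: W@(4,0) -> caps B=0 W=0
Move 5: B@(1,4) -> caps B=0 W=0
Move 6: W@(0,4) -> caps B=0 W=0
Move 7: B@(4,1) -> caps B=1 W=0
Move 8: W@(4,4) -> caps B=1 W=0
Move 9: B@(1,3) -> caps B=1 W=0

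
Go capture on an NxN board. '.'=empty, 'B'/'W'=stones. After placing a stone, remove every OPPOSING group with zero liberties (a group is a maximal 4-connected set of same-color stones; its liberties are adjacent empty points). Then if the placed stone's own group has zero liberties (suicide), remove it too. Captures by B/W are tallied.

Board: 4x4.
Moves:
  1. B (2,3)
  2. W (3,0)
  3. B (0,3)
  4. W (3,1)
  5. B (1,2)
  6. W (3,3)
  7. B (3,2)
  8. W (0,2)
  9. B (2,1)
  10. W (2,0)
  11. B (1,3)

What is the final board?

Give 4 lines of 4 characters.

Move 1: B@(2,3) -> caps B=0 W=0
Move 2: W@(3,0) -> caps B=0 W=0
Move 3: B@(0,3) -> caps B=0 W=0
Move 4: W@(3,1) -> caps B=0 W=0
Move 5: B@(1,2) -> caps B=0 W=0
Move 6: W@(3,3) -> caps B=0 W=0
Move 7: B@(3,2) -> caps B=1 W=0
Move 8: W@(0,2) -> caps B=1 W=0
Move 9: B@(2,1) -> caps B=1 W=0
Move 10: W@(2,0) -> caps B=1 W=0
Move 11: B@(1,3) -> caps B=1 W=0

Answer: ..WB
..BB
WB.B
WWB.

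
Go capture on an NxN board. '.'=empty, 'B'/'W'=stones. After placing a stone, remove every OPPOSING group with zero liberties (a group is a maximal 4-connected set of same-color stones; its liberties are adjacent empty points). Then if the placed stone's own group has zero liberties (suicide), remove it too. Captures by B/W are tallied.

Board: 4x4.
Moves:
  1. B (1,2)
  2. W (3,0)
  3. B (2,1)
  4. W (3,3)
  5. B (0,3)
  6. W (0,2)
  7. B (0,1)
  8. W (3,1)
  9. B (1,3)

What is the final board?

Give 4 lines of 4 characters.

Move 1: B@(1,2) -> caps B=0 W=0
Move 2: W@(3,0) -> caps B=0 W=0
Move 3: B@(2,1) -> caps B=0 W=0
Move 4: W@(3,3) -> caps B=0 W=0
Move 5: B@(0,3) -> caps B=0 W=0
Move 6: W@(0,2) -> caps B=0 W=0
Move 7: B@(0,1) -> caps B=1 W=0
Move 8: W@(3,1) -> caps B=1 W=0
Move 9: B@(1,3) -> caps B=1 W=0

Answer: .B.B
..BB
.B..
WW.W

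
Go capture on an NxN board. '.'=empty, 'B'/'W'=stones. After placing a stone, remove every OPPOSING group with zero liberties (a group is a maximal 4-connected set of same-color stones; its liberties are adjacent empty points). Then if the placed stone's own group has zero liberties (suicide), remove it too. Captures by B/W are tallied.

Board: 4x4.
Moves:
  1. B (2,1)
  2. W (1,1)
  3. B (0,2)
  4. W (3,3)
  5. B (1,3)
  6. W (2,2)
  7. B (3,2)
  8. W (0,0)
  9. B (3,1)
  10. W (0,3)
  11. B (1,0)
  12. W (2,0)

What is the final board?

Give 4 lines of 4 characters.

Answer: W.B.
.W.B
WBW.
.BBW

Derivation:
Move 1: B@(2,1) -> caps B=0 W=0
Move 2: W@(1,1) -> caps B=0 W=0
Move 3: B@(0,2) -> caps B=0 W=0
Move 4: W@(3,3) -> caps B=0 W=0
Move 5: B@(1,3) -> caps B=0 W=0
Move 6: W@(2,2) -> caps B=0 W=0
Move 7: B@(3,2) -> caps B=0 W=0
Move 8: W@(0,0) -> caps B=0 W=0
Move 9: B@(3,1) -> caps B=0 W=0
Move 10: W@(0,3) -> caps B=0 W=0
Move 11: B@(1,0) -> caps B=0 W=0
Move 12: W@(2,0) -> caps B=0 W=1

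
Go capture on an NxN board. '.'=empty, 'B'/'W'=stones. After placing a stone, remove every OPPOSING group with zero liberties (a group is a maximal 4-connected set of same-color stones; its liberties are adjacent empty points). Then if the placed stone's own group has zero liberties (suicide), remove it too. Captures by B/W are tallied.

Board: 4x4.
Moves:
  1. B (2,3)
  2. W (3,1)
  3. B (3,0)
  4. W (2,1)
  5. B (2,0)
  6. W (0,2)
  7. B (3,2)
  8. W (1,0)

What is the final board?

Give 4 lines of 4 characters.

Move 1: B@(2,3) -> caps B=0 W=0
Move 2: W@(3,1) -> caps B=0 W=0
Move 3: B@(3,0) -> caps B=0 W=0
Move 4: W@(2,1) -> caps B=0 W=0
Move 5: B@(2,0) -> caps B=0 W=0
Move 6: W@(0,2) -> caps B=0 W=0
Move 7: B@(3,2) -> caps B=0 W=0
Move 8: W@(1,0) -> caps B=0 W=2

Answer: ..W.
W...
.W.B
.WB.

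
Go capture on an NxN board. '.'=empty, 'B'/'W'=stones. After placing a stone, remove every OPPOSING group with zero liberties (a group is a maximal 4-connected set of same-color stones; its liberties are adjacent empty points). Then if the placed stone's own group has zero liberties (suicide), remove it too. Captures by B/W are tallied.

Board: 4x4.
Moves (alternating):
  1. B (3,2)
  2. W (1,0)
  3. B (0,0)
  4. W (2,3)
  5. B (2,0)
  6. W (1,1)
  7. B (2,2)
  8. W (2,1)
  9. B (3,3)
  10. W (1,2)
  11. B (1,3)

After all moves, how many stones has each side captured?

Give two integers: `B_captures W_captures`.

Answer: 1 0

Derivation:
Move 1: B@(3,2) -> caps B=0 W=0
Move 2: W@(1,0) -> caps B=0 W=0
Move 3: B@(0,0) -> caps B=0 W=0
Move 4: W@(2,3) -> caps B=0 W=0
Move 5: B@(2,0) -> caps B=0 W=0
Move 6: W@(1,1) -> caps B=0 W=0
Move 7: B@(2,2) -> caps B=0 W=0
Move 8: W@(2,1) -> caps B=0 W=0
Move 9: B@(3,3) -> caps B=0 W=0
Move 10: W@(1,2) -> caps B=0 W=0
Move 11: B@(1,3) -> caps B=1 W=0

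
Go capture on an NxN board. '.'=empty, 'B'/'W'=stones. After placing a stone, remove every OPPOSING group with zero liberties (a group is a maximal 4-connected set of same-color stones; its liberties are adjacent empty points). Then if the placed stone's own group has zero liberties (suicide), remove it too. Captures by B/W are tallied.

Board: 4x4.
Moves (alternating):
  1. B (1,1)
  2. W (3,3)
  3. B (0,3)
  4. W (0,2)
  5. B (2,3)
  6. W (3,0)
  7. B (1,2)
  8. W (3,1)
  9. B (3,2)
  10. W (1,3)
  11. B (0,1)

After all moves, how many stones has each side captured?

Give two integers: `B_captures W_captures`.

Answer: 1 1

Derivation:
Move 1: B@(1,1) -> caps B=0 W=0
Move 2: W@(3,3) -> caps B=0 W=0
Move 3: B@(0,3) -> caps B=0 W=0
Move 4: W@(0,2) -> caps B=0 W=0
Move 5: B@(2,3) -> caps B=0 W=0
Move 6: W@(3,0) -> caps B=0 W=0
Move 7: B@(1,2) -> caps B=0 W=0
Move 8: W@(3,1) -> caps B=0 W=0
Move 9: B@(3,2) -> caps B=1 W=0
Move 10: W@(1,3) -> caps B=1 W=1
Move 11: B@(0,1) -> caps B=1 W=1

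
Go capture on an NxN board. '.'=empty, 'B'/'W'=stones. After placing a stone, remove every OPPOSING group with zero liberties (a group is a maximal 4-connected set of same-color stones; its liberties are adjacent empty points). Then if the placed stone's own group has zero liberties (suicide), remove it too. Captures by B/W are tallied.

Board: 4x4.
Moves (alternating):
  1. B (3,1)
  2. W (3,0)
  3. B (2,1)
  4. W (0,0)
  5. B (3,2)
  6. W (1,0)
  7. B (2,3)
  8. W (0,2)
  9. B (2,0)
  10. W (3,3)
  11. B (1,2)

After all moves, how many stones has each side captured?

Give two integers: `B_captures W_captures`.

Move 1: B@(3,1) -> caps B=0 W=0
Move 2: W@(3,0) -> caps B=0 W=0
Move 3: B@(2,1) -> caps B=0 W=0
Move 4: W@(0,0) -> caps B=0 W=0
Move 5: B@(3,2) -> caps B=0 W=0
Move 6: W@(1,0) -> caps B=0 W=0
Move 7: B@(2,3) -> caps B=0 W=0
Move 8: W@(0,2) -> caps B=0 W=0
Move 9: B@(2,0) -> caps B=1 W=0
Move 10: W@(3,3) -> caps B=1 W=0
Move 11: B@(1,2) -> caps B=1 W=0

Answer: 1 0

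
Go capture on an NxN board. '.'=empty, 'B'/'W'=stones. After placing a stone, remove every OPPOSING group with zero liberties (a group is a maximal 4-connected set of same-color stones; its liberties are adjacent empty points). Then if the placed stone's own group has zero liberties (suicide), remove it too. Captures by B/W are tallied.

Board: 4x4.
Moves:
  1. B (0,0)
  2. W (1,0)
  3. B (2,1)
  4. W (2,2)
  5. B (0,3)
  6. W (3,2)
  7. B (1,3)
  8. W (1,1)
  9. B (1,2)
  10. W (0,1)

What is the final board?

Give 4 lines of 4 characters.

Move 1: B@(0,0) -> caps B=0 W=0
Move 2: W@(1,0) -> caps B=0 W=0
Move 3: B@(2,1) -> caps B=0 W=0
Move 4: W@(2,2) -> caps B=0 W=0
Move 5: B@(0,3) -> caps B=0 W=0
Move 6: W@(3,2) -> caps B=0 W=0
Move 7: B@(1,3) -> caps B=0 W=0
Move 8: W@(1,1) -> caps B=0 W=0
Move 9: B@(1,2) -> caps B=0 W=0
Move 10: W@(0,1) -> caps B=0 W=1

Answer: .W.B
WWBB
.BW.
..W.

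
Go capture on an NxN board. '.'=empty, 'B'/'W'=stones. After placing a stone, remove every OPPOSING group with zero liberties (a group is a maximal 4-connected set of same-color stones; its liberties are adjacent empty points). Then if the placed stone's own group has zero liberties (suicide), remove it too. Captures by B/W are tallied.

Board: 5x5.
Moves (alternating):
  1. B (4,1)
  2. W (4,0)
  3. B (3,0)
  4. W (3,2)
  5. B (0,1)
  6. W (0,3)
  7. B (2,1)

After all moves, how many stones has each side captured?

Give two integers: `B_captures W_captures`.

Answer: 1 0

Derivation:
Move 1: B@(4,1) -> caps B=0 W=0
Move 2: W@(4,0) -> caps B=0 W=0
Move 3: B@(3,0) -> caps B=1 W=0
Move 4: W@(3,2) -> caps B=1 W=0
Move 5: B@(0,1) -> caps B=1 W=0
Move 6: W@(0,3) -> caps B=1 W=0
Move 7: B@(2,1) -> caps B=1 W=0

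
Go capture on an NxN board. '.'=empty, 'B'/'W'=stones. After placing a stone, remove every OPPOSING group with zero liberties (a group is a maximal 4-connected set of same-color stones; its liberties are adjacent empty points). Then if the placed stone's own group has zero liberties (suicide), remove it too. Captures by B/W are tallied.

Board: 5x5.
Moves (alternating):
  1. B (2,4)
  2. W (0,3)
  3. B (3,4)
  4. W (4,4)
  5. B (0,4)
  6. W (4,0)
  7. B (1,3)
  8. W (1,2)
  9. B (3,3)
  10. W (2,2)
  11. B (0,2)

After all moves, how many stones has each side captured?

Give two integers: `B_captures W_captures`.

Answer: 1 0

Derivation:
Move 1: B@(2,4) -> caps B=0 W=0
Move 2: W@(0,3) -> caps B=0 W=0
Move 3: B@(3,4) -> caps B=0 W=0
Move 4: W@(4,4) -> caps B=0 W=0
Move 5: B@(0,4) -> caps B=0 W=0
Move 6: W@(4,0) -> caps B=0 W=0
Move 7: B@(1,3) -> caps B=0 W=0
Move 8: W@(1,2) -> caps B=0 W=0
Move 9: B@(3,3) -> caps B=0 W=0
Move 10: W@(2,2) -> caps B=0 W=0
Move 11: B@(0,2) -> caps B=1 W=0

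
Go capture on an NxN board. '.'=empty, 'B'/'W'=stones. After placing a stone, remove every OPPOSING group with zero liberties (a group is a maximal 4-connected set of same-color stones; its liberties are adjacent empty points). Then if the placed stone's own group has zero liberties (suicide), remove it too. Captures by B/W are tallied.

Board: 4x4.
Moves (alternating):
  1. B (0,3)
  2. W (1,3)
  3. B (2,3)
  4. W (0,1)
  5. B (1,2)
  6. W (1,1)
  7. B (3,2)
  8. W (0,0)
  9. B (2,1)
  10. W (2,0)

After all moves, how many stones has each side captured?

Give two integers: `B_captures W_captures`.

Move 1: B@(0,3) -> caps B=0 W=0
Move 2: W@(1,3) -> caps B=0 W=0
Move 3: B@(2,3) -> caps B=0 W=0
Move 4: W@(0,1) -> caps B=0 W=0
Move 5: B@(1,2) -> caps B=1 W=0
Move 6: W@(1,1) -> caps B=1 W=0
Move 7: B@(3,2) -> caps B=1 W=0
Move 8: W@(0,0) -> caps B=1 W=0
Move 9: B@(2,1) -> caps B=1 W=0
Move 10: W@(2,0) -> caps B=1 W=0

Answer: 1 0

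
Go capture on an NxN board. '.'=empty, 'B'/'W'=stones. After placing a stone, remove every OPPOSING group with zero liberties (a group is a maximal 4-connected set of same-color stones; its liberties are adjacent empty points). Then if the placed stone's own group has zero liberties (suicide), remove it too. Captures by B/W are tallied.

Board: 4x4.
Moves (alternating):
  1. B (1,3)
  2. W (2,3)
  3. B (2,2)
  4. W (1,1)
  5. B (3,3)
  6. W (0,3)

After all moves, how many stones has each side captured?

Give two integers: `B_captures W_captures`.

Answer: 1 0

Derivation:
Move 1: B@(1,3) -> caps B=0 W=0
Move 2: W@(2,3) -> caps B=0 W=0
Move 3: B@(2,2) -> caps B=0 W=0
Move 4: W@(1,1) -> caps B=0 W=0
Move 5: B@(3,3) -> caps B=1 W=0
Move 6: W@(0,3) -> caps B=1 W=0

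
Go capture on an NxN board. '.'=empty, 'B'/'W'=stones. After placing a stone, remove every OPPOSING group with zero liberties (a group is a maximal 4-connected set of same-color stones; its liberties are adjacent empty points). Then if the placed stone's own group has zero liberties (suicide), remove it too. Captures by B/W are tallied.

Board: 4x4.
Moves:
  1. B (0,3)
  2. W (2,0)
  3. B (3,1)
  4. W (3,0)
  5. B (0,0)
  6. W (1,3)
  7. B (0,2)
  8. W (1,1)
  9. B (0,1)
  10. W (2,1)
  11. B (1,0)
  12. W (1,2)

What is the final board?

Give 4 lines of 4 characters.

Move 1: B@(0,3) -> caps B=0 W=0
Move 2: W@(2,0) -> caps B=0 W=0
Move 3: B@(3,1) -> caps B=0 W=0
Move 4: W@(3,0) -> caps B=0 W=0
Move 5: B@(0,0) -> caps B=0 W=0
Move 6: W@(1,3) -> caps B=0 W=0
Move 7: B@(0,2) -> caps B=0 W=0
Move 8: W@(1,1) -> caps B=0 W=0
Move 9: B@(0,1) -> caps B=0 W=0
Move 10: W@(2,1) -> caps B=0 W=0
Move 11: B@(1,0) -> caps B=0 W=0
Move 12: W@(1,2) -> caps B=0 W=5

Answer: ....
.WWW
WW..
WB..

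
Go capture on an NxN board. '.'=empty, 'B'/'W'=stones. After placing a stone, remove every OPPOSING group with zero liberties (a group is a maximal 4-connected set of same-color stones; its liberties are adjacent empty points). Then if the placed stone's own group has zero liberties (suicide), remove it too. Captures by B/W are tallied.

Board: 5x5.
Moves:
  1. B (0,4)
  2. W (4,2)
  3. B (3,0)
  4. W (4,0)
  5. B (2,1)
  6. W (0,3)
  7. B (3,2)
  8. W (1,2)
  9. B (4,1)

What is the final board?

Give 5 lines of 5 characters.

Move 1: B@(0,4) -> caps B=0 W=0
Move 2: W@(4,2) -> caps B=0 W=0
Move 3: B@(3,0) -> caps B=0 W=0
Move 4: W@(4,0) -> caps B=0 W=0
Move 5: B@(2,1) -> caps B=0 W=0
Move 6: W@(0,3) -> caps B=0 W=0
Move 7: B@(3,2) -> caps B=0 W=0
Move 8: W@(1,2) -> caps B=0 W=0
Move 9: B@(4,1) -> caps B=1 W=0

Answer: ...WB
..W..
.B...
B.B..
.BW..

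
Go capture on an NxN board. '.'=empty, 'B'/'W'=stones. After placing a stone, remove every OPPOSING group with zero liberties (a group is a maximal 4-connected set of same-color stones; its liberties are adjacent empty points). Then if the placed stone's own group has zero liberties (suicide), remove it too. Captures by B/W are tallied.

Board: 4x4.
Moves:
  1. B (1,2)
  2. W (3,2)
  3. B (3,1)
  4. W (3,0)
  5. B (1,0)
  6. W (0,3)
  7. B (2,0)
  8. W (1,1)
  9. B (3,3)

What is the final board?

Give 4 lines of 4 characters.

Move 1: B@(1,2) -> caps B=0 W=0
Move 2: W@(3,2) -> caps B=0 W=0
Move 3: B@(3,1) -> caps B=0 W=0
Move 4: W@(3,0) -> caps B=0 W=0
Move 5: B@(1,0) -> caps B=0 W=0
Move 6: W@(0,3) -> caps B=0 W=0
Move 7: B@(2,0) -> caps B=1 W=0
Move 8: W@(1,1) -> caps B=1 W=0
Move 9: B@(3,3) -> caps B=1 W=0

Answer: ...W
BWB.
B...
.BWB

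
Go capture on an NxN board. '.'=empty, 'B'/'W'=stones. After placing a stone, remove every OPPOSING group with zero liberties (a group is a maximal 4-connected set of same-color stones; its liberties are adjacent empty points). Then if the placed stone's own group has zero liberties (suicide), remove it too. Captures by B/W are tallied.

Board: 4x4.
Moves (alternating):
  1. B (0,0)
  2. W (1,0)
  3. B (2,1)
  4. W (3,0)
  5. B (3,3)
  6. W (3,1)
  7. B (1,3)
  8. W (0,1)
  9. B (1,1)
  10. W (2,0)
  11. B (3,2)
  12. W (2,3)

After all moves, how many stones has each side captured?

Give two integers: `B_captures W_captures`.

Move 1: B@(0,0) -> caps B=0 W=0
Move 2: W@(1,0) -> caps B=0 W=0
Move 3: B@(2,1) -> caps B=0 W=0
Move 4: W@(3,0) -> caps B=0 W=0
Move 5: B@(3,3) -> caps B=0 W=0
Move 6: W@(3,1) -> caps B=0 W=0
Move 7: B@(1,3) -> caps B=0 W=0
Move 8: W@(0,1) -> caps B=0 W=1
Move 9: B@(1,1) -> caps B=0 W=1
Move 10: W@(2,0) -> caps B=0 W=1
Move 11: B@(3,2) -> caps B=0 W=1
Move 12: W@(2,3) -> caps B=0 W=1

Answer: 0 1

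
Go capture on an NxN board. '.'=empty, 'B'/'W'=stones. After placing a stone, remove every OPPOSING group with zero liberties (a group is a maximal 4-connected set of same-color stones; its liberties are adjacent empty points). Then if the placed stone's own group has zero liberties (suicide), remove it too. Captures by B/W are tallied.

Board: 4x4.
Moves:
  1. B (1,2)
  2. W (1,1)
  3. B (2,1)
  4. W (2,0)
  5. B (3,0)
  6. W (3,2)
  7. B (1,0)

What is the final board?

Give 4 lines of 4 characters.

Answer: ....
BWB.
.B..
B.W.

Derivation:
Move 1: B@(1,2) -> caps B=0 W=0
Move 2: W@(1,1) -> caps B=0 W=0
Move 3: B@(2,1) -> caps B=0 W=0
Move 4: W@(2,0) -> caps B=0 W=0
Move 5: B@(3,0) -> caps B=0 W=0
Move 6: W@(3,2) -> caps B=0 W=0
Move 7: B@(1,0) -> caps B=1 W=0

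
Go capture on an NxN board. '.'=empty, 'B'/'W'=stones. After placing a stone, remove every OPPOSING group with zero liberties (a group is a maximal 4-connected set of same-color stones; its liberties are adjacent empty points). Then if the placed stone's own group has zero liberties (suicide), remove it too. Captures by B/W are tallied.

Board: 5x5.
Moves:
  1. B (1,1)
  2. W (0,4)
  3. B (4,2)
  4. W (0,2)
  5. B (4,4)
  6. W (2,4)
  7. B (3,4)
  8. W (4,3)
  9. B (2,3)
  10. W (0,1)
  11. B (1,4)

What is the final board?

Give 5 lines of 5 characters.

Answer: .WW.W
.B..B
...B.
....B
..BWB

Derivation:
Move 1: B@(1,1) -> caps B=0 W=0
Move 2: W@(0,4) -> caps B=0 W=0
Move 3: B@(4,2) -> caps B=0 W=0
Move 4: W@(0,2) -> caps B=0 W=0
Move 5: B@(4,4) -> caps B=0 W=0
Move 6: W@(2,4) -> caps B=0 W=0
Move 7: B@(3,4) -> caps B=0 W=0
Move 8: W@(4,3) -> caps B=0 W=0
Move 9: B@(2,3) -> caps B=0 W=0
Move 10: W@(0,1) -> caps B=0 W=0
Move 11: B@(1,4) -> caps B=1 W=0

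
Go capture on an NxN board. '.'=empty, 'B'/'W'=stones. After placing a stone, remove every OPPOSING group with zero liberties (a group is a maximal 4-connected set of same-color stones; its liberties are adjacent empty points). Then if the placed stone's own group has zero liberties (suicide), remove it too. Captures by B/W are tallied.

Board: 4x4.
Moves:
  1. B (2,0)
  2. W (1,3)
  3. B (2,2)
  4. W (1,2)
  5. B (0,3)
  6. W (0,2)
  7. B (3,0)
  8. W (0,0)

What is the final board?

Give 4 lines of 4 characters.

Move 1: B@(2,0) -> caps B=0 W=0
Move 2: W@(1,3) -> caps B=0 W=0
Move 3: B@(2,2) -> caps B=0 W=0
Move 4: W@(1,2) -> caps B=0 W=0
Move 5: B@(0,3) -> caps B=0 W=0
Move 6: W@(0,2) -> caps B=0 W=1
Move 7: B@(3,0) -> caps B=0 W=1
Move 8: W@(0,0) -> caps B=0 W=1

Answer: W.W.
..WW
B.B.
B...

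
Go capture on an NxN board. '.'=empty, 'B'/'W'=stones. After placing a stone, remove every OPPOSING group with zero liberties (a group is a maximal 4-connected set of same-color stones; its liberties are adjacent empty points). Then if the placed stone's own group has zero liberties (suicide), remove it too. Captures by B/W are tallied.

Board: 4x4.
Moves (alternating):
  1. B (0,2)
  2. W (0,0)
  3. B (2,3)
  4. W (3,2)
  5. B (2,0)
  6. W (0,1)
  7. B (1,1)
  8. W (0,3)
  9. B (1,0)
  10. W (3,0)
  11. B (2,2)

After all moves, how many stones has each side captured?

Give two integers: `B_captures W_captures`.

Move 1: B@(0,2) -> caps B=0 W=0
Move 2: W@(0,0) -> caps B=0 W=0
Move 3: B@(2,3) -> caps B=0 W=0
Move 4: W@(3,2) -> caps B=0 W=0
Move 5: B@(2,0) -> caps B=0 W=0
Move 6: W@(0,1) -> caps B=0 W=0
Move 7: B@(1,1) -> caps B=0 W=0
Move 8: W@(0,3) -> caps B=0 W=0
Move 9: B@(1,0) -> caps B=2 W=0
Move 10: W@(3,0) -> caps B=2 W=0
Move 11: B@(2,2) -> caps B=2 W=0

Answer: 2 0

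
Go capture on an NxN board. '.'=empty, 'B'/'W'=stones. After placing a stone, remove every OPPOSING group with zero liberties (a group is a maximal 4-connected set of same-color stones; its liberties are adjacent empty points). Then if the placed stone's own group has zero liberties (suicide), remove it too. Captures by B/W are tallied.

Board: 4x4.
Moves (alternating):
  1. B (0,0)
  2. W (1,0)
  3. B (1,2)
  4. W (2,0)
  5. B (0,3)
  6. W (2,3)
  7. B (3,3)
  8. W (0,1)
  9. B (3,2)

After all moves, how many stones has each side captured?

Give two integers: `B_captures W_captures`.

Move 1: B@(0,0) -> caps B=0 W=0
Move 2: W@(1,0) -> caps B=0 W=0
Move 3: B@(1,2) -> caps B=0 W=0
Move 4: W@(2,0) -> caps B=0 W=0
Move 5: B@(0,3) -> caps B=0 W=0
Move 6: W@(2,3) -> caps B=0 W=0
Move 7: B@(3,3) -> caps B=0 W=0
Move 8: W@(0,1) -> caps B=0 W=1
Move 9: B@(3,2) -> caps B=0 W=1

Answer: 0 1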